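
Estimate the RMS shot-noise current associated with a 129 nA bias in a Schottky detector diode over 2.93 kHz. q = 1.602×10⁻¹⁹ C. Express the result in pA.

I_n = √(2qI·B)
2qI·B = 2 × 1.602×10⁻¹⁹ × 1.29×10⁻⁷ × 2.93×10³ = 1.21×10⁻²² A²
I_n = √(1.21×10⁻²²) = 1.10×10⁻¹¹ A = 11.0 pA

11.0 pA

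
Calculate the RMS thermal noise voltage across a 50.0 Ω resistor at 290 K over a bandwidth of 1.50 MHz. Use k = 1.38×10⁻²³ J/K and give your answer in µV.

1.10 µV

V_n = √(4kTRB)
4kTRB = 4 × 1.38×10⁻²³ × 290 × 5.00×10¹ × 1.50×10⁶ = 1.20×10⁻¹² V²
V_n = √(1.20×10⁻¹²) = 1.10×10⁻⁶ V = 1.10 µV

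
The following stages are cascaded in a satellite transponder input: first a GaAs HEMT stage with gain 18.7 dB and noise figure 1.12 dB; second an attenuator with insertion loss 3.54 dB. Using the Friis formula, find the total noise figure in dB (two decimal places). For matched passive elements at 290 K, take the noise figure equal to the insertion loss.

1.18 dB

Convert to linear (a loss of L dB is a gain of −L dB): F_i = 10^(NF_i/10), G_i = 10^(G_i,dB/10)
  Stage 1: F_1 = 10^(1.12/10) = 1.294, G_1 = 10^(18.7/10) = 74.13
  Stage 2: F_2 = 10^(3.54/10) = 2.259, G_2 = 10^(−3.54/10) = 0.4426
Friis cascade:
  F = 1.294 + (2.259 − 1)/74.13 = 1.311
NF = 10 log₁₀(1.311) = 1.18 dB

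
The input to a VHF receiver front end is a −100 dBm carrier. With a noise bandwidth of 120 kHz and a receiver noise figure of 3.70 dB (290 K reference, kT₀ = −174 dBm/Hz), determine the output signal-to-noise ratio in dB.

Noise floor: N = −174 + 10 log₁₀(B) + NF
10 log₁₀(1.20×10⁵) = 50.79 dB
N = −174 + 50.79 + 3.70 = −119.51 dBm
SNR = P_sig − N = −100 − (−119.51) = 19.51 dB → 19.5 dB

19.5 dB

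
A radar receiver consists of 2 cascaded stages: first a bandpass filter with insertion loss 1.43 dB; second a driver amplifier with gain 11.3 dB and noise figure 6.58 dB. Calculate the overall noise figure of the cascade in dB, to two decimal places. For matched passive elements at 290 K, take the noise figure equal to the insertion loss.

8.01 dB

Convert to linear (a loss of L dB is a gain of −L dB): F_i = 10^(NF_i/10), G_i = 10^(G_i,dB/10)
  Stage 1: F_1 = 10^(1.43/10) = 1.390, G_1 = 10^(−1.43/10) = 0.7194
  Stage 2: F_2 = 10^(6.58/10) = 4.550, G_2 = 10^(11.3/10) = 13.49
Friis cascade:
  F = 1.390 + (4.550 − 1)/0.7194 = 6.324
NF = 10 log₁₀(6.324) = 8.01 dB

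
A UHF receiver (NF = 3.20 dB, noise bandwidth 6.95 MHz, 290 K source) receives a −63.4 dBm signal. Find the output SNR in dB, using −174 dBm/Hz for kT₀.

Noise floor: N = −174 + 10 log₁₀(B) + NF
10 log₁₀(6.95×10⁶) = 68.42 dB
N = −174 + 68.42 + 3.20 = −102.38 dBm
SNR = P_sig − N = −63.4 − (−102.38) = 38.98 dB → 39.0 dB

39.0 dB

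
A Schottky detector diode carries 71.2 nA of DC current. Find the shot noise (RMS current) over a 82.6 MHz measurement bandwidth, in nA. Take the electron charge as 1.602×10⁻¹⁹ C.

1.37 nA

I_n = √(2qI·B)
2qI·B = 2 × 1.602×10⁻¹⁹ × 7.12×10⁻⁸ × 8.26×10⁷ = 1.88×10⁻¹⁸ A²
I_n = √(1.88×10⁻¹⁸) = 1.37×10⁻⁹ A = 1.37 nA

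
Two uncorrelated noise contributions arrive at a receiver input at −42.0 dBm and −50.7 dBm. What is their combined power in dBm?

−41.5 dBm

Convert to linear, add, convert back:
P₁ = 6.31×10⁻⁸ W, P₂ = 8.51×10⁻⁹ W
P_tot = 7.16×10⁻⁸ W → 10 log₁₀(P_tot / 10⁻³) = −41.5 dBm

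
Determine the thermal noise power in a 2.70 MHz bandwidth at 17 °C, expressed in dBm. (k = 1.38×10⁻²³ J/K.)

−109.7 dBm

T = 17 °C + 273.15 = 290.15 K
P_n = kTB = 1.38×10⁻²³ × 290.15 × 2.70×10⁶ = 1.08×10⁻¹⁴ W
In dBm: 10 log₁₀(1.08×10⁻¹⁴ / 10⁻³) = −109.7 dBm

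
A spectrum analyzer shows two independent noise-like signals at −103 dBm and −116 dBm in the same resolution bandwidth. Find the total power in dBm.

Convert to linear, add, convert back:
P₁ = 5.01×10⁻¹⁴ W, P₂ = 2.51×10⁻¹⁵ W
P_tot = 5.26×10⁻¹⁴ W → 10 log₁₀(P_tot / 10⁻³) = −102.8 dBm

−102.8 dBm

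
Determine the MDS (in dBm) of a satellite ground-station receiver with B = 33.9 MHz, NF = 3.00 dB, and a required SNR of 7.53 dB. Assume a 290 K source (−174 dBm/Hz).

Sensitivity = −174 + 10 log₁₀(B) + NF + SNR_min
= −174 + 75.3 + 3.00 + 7.53
= −88.17 dBm → −88.2 dBm

−88.2 dBm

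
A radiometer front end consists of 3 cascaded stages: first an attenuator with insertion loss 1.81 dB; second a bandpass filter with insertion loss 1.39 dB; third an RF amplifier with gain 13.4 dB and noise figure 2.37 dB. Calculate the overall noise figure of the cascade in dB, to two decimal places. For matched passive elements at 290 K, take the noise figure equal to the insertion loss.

5.57 dB

Convert to linear (a loss of L dB is a gain of −L dB): F_i = 10^(NF_i/10), G_i = 10^(G_i,dB/10)
  Stage 1: F_1 = 10^(1.81/10) = 1.517, G_1 = 10^(−1.81/10) = 0.6592
  Stage 2: F_2 = 10^(1.39/10) = 1.377, G_2 = 10^(−1.39/10) = 0.7261
  Stage 3: F_3 = 10^(2.37/10) = 1.726, G_3 = 10^(13.4/10) = 21.88
Friis cascade:
  F = 1.517 + (1.377 − 1)/0.6592 + (1.726 − 1)/0.4786 = 3.606
NF = 10 log₁₀(3.606) = 5.57 dB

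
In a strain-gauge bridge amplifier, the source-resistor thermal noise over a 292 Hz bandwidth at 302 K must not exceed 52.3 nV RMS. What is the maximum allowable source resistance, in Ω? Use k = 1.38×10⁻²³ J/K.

Johnson–Nyquist: V_n = √(4kTRB) ⇒ R = V_n² / (4kTB)
4kTB = 4 × 1.38×10⁻²³ × 302 × 2.92×10² = 4.87×10⁻¹⁸
R = (5.23×10⁻⁸)² / 4.87×10⁻¹⁸ = 5.62×10² Ω = 562 Ω

562 Ω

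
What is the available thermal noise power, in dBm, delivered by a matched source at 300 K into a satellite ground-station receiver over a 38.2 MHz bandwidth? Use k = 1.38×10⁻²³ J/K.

P_n = kTB = 1.38×10⁻²³ × 300 × 3.82×10⁷ = 1.58×10⁻¹³ W
In dBm: 10 log₁₀(1.58×10⁻¹³ / 10⁻³) = −98.0 dBm

−98.0 dBm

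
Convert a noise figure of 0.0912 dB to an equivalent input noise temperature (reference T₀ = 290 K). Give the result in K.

6.15 K

F = 10^(0.0912/10) = 1.02122
T_e = (F − 1)·T₀ = (1.02122 − 1) × 290 = 6.15 K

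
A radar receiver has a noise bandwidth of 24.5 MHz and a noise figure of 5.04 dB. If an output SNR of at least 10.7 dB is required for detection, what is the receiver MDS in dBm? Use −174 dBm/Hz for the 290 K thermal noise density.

−84.4 dBm

Sensitivity = −174 + 10 log₁₀(B) + NF + SNR_min
= −174 + 73.89 + 5.04 + 10.7
= −84.37 dBm → −84.4 dBm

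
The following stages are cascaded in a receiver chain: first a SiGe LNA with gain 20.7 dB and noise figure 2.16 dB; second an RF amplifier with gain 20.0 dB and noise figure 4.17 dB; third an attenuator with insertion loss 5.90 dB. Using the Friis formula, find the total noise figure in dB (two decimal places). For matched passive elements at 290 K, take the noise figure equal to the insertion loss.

Convert to linear (a loss of L dB is a gain of −L dB): F_i = 10^(NF_i/10), G_i = 10^(G_i,dB/10)
  Stage 1: F_1 = 10^(2.16/10) = 1.644, G_1 = 10^(20.7/10) = 117.5
  Stage 2: F_2 = 10^(4.17/10) = 2.612, G_2 = 10^(20.0/10) = 100.0
  Stage 3: F_3 = 10^(5.90/10) = 3.890, G_3 = 10^(−5.90/10) = 0.2570
Friis cascade:
  F = 1.644 + (2.612 − 1)/117.5 + (3.890 − 1)/1.175×10⁴ = 1.658
NF = 10 log₁₀(1.658) = 2.20 dB

2.20 dB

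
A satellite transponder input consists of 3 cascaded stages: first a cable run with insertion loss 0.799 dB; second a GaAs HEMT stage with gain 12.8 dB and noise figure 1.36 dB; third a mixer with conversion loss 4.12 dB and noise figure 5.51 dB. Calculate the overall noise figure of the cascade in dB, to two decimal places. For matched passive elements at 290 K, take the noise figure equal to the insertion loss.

2.57 dB

Convert to linear (a loss of L dB is a gain of −L dB): F_i = 10^(NF_i/10), G_i = 10^(G_i,dB/10)
  Stage 1: F_1 = 10^(0.799/10) = 1.202, G_1 = 10^(−0.799/10) = 0.8320
  Stage 2: F_2 = 10^(1.36/10) = 1.368, G_2 = 10^(12.8/10) = 19.05
  Stage 3: F_3 = 10^(5.51/10) = 3.556, G_3 = 10^(−4.12/10) = 0.3873
Friis cascade:
  F = 1.202 + (1.368 − 1)/0.8320 + (3.556 − 1)/15.85 = 1.805
NF = 10 log₁₀(1.805) = 2.57 dB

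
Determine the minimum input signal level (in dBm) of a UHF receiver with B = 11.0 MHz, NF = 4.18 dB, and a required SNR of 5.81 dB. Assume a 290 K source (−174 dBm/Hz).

−93.6 dBm

Sensitivity = −174 + 10 log₁₀(B) + NF + SNR_min
= −174 + 70.41 + 4.18 + 5.81
= −93.60 dBm → −93.6 dBm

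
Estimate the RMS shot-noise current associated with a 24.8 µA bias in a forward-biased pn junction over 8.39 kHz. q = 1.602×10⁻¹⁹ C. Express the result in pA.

I_n = √(2qI·B)
2qI·B = 2 × 1.602×10⁻¹⁹ × 2.48×10⁻⁵ × 8.39×10³ = 6.67×10⁻²⁰ A²
I_n = √(6.67×10⁻²⁰) = 2.58×10⁻¹⁰ A = 258 pA

258 pA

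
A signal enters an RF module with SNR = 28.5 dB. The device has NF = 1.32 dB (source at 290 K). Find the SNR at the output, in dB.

By definition F = SNR_in/SNR_out, so in dB: SNR_out = SNR_in − NF
SNR_out = 28.5 − 1.32 = 27.18 dB

27.18 dB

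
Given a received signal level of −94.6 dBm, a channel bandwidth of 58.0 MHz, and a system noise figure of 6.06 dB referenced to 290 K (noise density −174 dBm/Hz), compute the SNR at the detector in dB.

Noise floor: N = −174 + 10 log₁₀(B) + NF
10 log₁₀(5.80×10⁷) = 77.63 dB
N = −174 + 77.63 + 6.06 = −90.31 dBm
SNR = P_sig − N = −94.6 − (−90.31) = −4.29 dB → −4.3 dB

−4.3 dB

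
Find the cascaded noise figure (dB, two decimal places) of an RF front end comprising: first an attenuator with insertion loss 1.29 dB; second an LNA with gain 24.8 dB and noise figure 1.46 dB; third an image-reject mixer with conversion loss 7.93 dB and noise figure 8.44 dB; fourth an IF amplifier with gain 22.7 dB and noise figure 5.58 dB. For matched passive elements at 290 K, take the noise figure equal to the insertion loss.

Convert to linear (a loss of L dB is a gain of −L dB): F_i = 10^(NF_i/10), G_i = 10^(G_i,dB/10)
  Stage 1: F_1 = 10^(1.29/10) = 1.346, G_1 = 10^(−1.29/10) = 0.7430
  Stage 2: F_2 = 10^(1.46/10) = 1.400, G_2 = 10^(24.8/10) = 302.0
  Stage 3: F_3 = 10^(8.44/10) = 6.982, G_3 = 10^(−7.93/10) = 0.1611
  Stage 4: F_4 = 10^(5.58/10) = 3.614, G_4 = 10^(22.7/10) = 186.2
Friis cascade:
  F = 1.346 + (1.400 − 1)/0.7430 + (6.982 − 1)/224.4 + (3.614 − 1)/36.14 = 1.983
NF = 10 log₁₀(1.983) = 2.97 dB

2.97 dB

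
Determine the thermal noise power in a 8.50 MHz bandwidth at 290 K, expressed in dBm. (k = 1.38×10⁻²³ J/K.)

−104.7 dBm

P_n = kTB = 1.38×10⁻²³ × 290 × 8.50×10⁶ = 3.40×10⁻¹⁴ W
In dBm: 10 log₁₀(3.40×10⁻¹⁴ / 10⁻³) = −104.7 dBm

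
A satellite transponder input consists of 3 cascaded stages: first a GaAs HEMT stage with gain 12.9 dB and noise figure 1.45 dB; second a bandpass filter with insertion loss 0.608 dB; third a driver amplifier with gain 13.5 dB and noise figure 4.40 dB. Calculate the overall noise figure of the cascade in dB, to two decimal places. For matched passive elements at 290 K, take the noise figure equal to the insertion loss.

1.78 dB

Convert to linear (a loss of L dB is a gain of −L dB): F_i = 10^(NF_i/10), G_i = 10^(G_i,dB/10)
  Stage 1: F_1 = 10^(1.45/10) = 1.396, G_1 = 10^(12.9/10) = 19.50
  Stage 2: F_2 = 10^(0.608/10) = 1.150, G_2 = 10^(−0.608/10) = 0.8694
  Stage 3: F_3 = 10^(4.40/10) = 2.754, G_3 = 10^(13.5/10) = 22.39
Friis cascade:
  F = 1.396 + (1.150 − 1)/19.50 + (2.754 − 1)/16.95 = 1.508
NF = 10 log₁₀(1.508) = 1.78 dB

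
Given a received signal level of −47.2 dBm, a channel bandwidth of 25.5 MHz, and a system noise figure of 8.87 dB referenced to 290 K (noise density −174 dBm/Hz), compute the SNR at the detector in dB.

Noise floor: N = −174 + 10 log₁₀(B) + NF
10 log₁₀(2.55×10⁷) = 74.07 dB
N = −174 + 74.07 + 8.87 = −91.06 dBm
SNR = P_sig − N = −47.2 − (−91.06) = 43.86 dB → 43.9 dB

43.9 dB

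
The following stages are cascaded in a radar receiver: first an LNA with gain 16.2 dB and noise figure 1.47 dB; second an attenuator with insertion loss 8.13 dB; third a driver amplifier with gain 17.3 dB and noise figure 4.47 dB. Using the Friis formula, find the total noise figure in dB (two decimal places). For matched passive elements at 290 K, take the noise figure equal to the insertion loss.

2.59 dB

Convert to linear (a loss of L dB is a gain of −L dB): F_i = 10^(NF_i/10), G_i = 10^(G_i,dB/10)
  Stage 1: F_1 = 10^(1.47/10) = 1.403, G_1 = 10^(16.2/10) = 41.69
  Stage 2: F_2 = 10^(8.13/10) = 6.501, G_2 = 10^(−8.13/10) = 0.1538
  Stage 3: F_3 = 10^(4.47/10) = 2.799, G_3 = 10^(17.3/10) = 53.70
Friis cascade:
  F = 1.403 + (6.501 − 1)/41.69 + (2.799 − 1)/6.412 = 1.815
NF = 10 log₁₀(1.815) = 2.59 dB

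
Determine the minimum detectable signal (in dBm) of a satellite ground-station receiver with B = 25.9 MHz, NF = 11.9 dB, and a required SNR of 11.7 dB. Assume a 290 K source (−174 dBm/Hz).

Sensitivity = −174 + 10 log₁₀(B) + NF + SNR_min
= −174 + 74.13 + 11.9 + 11.7
= −76.27 dBm → −76.3 dBm

−76.3 dBm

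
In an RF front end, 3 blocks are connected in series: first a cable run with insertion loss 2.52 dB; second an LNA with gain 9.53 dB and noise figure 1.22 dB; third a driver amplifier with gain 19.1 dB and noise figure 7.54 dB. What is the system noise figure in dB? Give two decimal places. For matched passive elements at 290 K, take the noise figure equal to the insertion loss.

Convert to linear (a loss of L dB is a gain of −L dB): F_i = 10^(NF_i/10), G_i = 10^(G_i,dB/10)
  Stage 1: F_1 = 10^(2.52/10) = 1.786, G_1 = 10^(−2.52/10) = 0.5598
  Stage 2: F_2 = 10^(1.22/10) = 1.324, G_2 = 10^(9.53/10) = 8.974
  Stage 3: F_3 = 10^(7.54/10) = 5.675, G_3 = 10^(19.1/10) = 81.28
Friis cascade:
  F = 1.786 + (1.324 − 1)/0.5598 + (5.675 − 1)/5.023 = 3.297
NF = 10 log₁₀(3.297) = 5.18 dB

5.18 dB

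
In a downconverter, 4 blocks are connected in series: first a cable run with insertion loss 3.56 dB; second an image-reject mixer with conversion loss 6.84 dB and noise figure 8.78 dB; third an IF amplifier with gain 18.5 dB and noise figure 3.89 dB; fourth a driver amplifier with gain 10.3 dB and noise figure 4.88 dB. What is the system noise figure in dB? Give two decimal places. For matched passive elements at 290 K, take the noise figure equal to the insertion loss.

Convert to linear (a loss of L dB is a gain of −L dB): F_i = 10^(NF_i/10), G_i = 10^(G_i,dB/10)
  Stage 1: F_1 = 10^(3.56/10) = 2.270, G_1 = 10^(−3.56/10) = 0.4406
  Stage 2: F_2 = 10^(8.78/10) = 7.551, G_2 = 10^(−6.84/10) = 0.2070
  Stage 3: F_3 = 10^(3.89/10) = 2.449, G_3 = 10^(18.5/10) = 70.79
  Stage 4: F_4 = 10^(4.88/10) = 3.076, G_4 = 10^(10.3/10) = 10.72
Friis cascade:
  F = 2.270 + (7.551 − 1)/0.4406 + (2.449 − 1)/0.09120 + (3.076 − 1)/6.457 = 33.35
NF = 10 log₁₀(33.35) = 15.23 dB

15.23 dB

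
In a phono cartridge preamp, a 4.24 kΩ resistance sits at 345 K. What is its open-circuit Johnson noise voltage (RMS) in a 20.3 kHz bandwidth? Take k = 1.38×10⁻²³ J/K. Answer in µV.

1.28 µV

V_n = √(4kTRB)
4kTRB = 4 × 1.38×10⁻²³ × 345 × 4.24×10³ × 2.03×10⁴ = 1.64×10⁻¹² V²
V_n = √(1.64×10⁻¹²) = 1.28×10⁻⁶ V = 1.28 µV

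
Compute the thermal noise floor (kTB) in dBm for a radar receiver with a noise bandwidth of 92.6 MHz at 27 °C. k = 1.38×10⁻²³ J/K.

T = 27 °C + 273.15 = 300.15 K
P_n = kTB = 1.38×10⁻²³ × 300.15 × 9.26×10⁷ = 3.84×10⁻¹³ W
In dBm: 10 log₁₀(3.84×10⁻¹³ / 10⁻³) = −94.2 dBm

−94.2 dBm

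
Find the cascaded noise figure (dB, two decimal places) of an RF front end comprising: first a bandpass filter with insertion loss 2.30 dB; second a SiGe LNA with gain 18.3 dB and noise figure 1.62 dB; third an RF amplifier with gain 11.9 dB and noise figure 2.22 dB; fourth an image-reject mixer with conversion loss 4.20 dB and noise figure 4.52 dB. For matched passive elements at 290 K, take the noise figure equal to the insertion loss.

3.95 dB

Convert to linear (a loss of L dB is a gain of −L dB): F_i = 10^(NF_i/10), G_i = 10^(G_i,dB/10)
  Stage 1: F_1 = 10^(2.30/10) = 1.698, G_1 = 10^(−2.30/10) = 0.5888
  Stage 2: F_2 = 10^(1.62/10) = 1.452, G_2 = 10^(18.3/10) = 67.61
  Stage 3: F_3 = 10^(2.22/10) = 1.667, G_3 = 10^(11.9/10) = 15.49
  Stage 4: F_4 = 10^(4.52/10) = 2.831, G_4 = 10^(−4.20/10) = 0.3802
Friis cascade:
  F = 1.698 + (1.452 − 1)/0.5888 + (1.667 − 1)/39.81 + (2.831 − 1)/616.6 = 2.486
NF = 10 log₁₀(2.486) = 3.95 dB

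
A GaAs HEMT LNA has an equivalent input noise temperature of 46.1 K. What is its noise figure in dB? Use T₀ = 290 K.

0.641 dB

F = 1 + T_e/T₀ = 1 + 46.1/290 = 1.15897
NF = 10 log₁₀(1.15897) = 0.641 dB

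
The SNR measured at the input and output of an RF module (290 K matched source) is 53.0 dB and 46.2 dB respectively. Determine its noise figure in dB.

6.8 dB

NF (dB) = SNR_in(dB) − SNR_out(dB) when the source is at T₀
NF = 53.0 − 46.2 = 6.8 dB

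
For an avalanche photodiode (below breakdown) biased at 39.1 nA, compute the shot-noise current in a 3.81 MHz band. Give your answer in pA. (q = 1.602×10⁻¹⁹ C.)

I_n = √(2qI·B)
2qI·B = 2 × 1.602×10⁻¹⁹ × 3.91×10⁻⁸ × 3.81×10⁶ = 4.77×10⁻²⁰ A²
I_n = √(4.77×10⁻²⁰) = 2.18×10⁻¹⁰ A = 218 pA

218 pA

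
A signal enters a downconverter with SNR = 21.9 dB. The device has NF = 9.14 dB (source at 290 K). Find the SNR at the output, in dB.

By definition F = SNR_in/SNR_out, so in dB: SNR_out = SNR_in − NF
SNR_out = 21.9 − 9.14 = 12.76 dB

12.76 dB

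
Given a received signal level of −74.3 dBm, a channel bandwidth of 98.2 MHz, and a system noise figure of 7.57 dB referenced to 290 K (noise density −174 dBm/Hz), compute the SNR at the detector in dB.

12.2 dB

Noise floor: N = −174 + 10 log₁₀(B) + NF
10 log₁₀(9.82×10⁷) = 79.92 dB
N = −174 + 79.92 + 7.57 = −86.51 dBm
SNR = P_sig − N = −74.3 − (−86.51) = 12.21 dB → 12.2 dB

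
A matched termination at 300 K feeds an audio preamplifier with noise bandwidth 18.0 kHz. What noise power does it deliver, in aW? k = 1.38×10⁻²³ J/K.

P_n = kTB = 1.38×10⁻²³ × 300 × 1.80×10⁴ = 7.45×10⁻¹⁷ W = 74.5 aW

74.5 aW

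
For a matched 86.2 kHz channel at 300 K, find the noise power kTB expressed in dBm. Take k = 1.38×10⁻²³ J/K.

P_n = kTB = 1.38×10⁻²³ × 300 × 8.62×10⁴ = 3.57×10⁻¹⁶ W
In dBm: 10 log₁₀(3.57×10⁻¹⁶ / 10⁻³) = −124.5 dBm

−124.5 dBm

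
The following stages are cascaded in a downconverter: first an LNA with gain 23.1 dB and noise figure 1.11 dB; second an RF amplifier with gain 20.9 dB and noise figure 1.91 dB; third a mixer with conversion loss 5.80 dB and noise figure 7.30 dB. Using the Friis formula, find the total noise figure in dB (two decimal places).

Convert to linear (a loss of L dB is a gain of −L dB): F_i = 10^(NF_i/10), G_i = 10^(G_i,dB/10)
  Stage 1: F_1 = 10^(1.11/10) = 1.291, G_1 = 10^(23.1/10) = 204.2
  Stage 2: F_2 = 10^(1.91/10) = 1.552, G_2 = 10^(20.9/10) = 123.0
  Stage 3: F_3 = 10^(7.30/10) = 5.370, G_3 = 10^(−5.80/10) = 0.2630
Friis cascade:
  F = 1.291 + (1.552 − 1)/204.2 + (5.370 − 1)/2.512×10⁴ = 1.294
NF = 10 log₁₀(1.294) = 1.12 dB

1.12 dB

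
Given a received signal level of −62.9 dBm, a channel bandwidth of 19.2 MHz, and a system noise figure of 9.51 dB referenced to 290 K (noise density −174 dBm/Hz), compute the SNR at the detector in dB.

Noise floor: N = −174 + 10 log₁₀(B) + NF
10 log₁₀(1.92×10⁷) = 72.83 dB
N = −174 + 72.83 + 9.51 = −91.66 dBm
SNR = P_sig − N = −62.9 − (−91.66) = 28.76 dB → 28.8 dB

28.8 dB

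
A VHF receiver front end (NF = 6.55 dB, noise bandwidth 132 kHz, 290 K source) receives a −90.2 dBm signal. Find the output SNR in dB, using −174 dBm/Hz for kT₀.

26.0 dB

Noise floor: N = −174 + 10 log₁₀(B) + NF
10 log₁₀(1.32×10⁵) = 51.21 dB
N = −174 + 51.21 + 6.55 = −116.24 dBm
SNR = P_sig − N = −90.2 − (−116.24) = 26.04 dB → 26.0 dB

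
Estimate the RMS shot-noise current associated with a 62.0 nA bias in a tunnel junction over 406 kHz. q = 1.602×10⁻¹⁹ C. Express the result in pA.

I_n = √(2qI·B)
2qI·B = 2 × 1.602×10⁻¹⁹ × 6.20×10⁻⁸ × 4.06×10⁵ = 8.07×10⁻²¹ A²
I_n = √(8.07×10⁻²¹) = 8.98×10⁻¹¹ A = 89.8 pA

89.8 pA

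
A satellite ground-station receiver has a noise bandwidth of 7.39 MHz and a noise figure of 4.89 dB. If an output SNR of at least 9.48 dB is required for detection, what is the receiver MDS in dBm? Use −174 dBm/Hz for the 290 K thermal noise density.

−90.9 dBm

Sensitivity = −174 + 10 log₁₀(B) + NF + SNR_min
= −174 + 68.69 + 4.89 + 9.48
= −90.94 dBm → −90.9 dBm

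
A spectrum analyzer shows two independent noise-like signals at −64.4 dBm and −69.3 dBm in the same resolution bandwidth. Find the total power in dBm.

Convert to linear, add, convert back:
P₁ = 3.63×10⁻¹⁰ W, P₂ = 1.17×10⁻¹⁰ W
P_tot = 4.81×10⁻¹⁰ W → 10 log₁₀(P_tot / 10⁻³) = −63.2 dBm

−63.2 dBm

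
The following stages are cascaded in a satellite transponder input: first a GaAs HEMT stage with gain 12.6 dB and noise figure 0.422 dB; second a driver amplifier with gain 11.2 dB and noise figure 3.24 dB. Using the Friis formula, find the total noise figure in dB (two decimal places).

0.66 dB

Convert to linear (a loss of L dB is a gain of −L dB): F_i = 10^(NF_i/10), G_i = 10^(G_i,dB/10)
  Stage 1: F_1 = 10^(0.422/10) = 1.102, G_1 = 10^(12.6/10) = 18.20
  Stage 2: F_2 = 10^(3.24/10) = 2.109, G_2 = 10^(11.2/10) = 13.18
Friis cascade:
  F = 1.102 + (2.109 − 1)/18.20 = 1.163
NF = 10 log₁₀(1.163) = 0.66 dB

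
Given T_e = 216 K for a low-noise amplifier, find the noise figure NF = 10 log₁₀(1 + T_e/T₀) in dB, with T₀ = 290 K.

2.42 dB

F = 1 + T_e/T₀ = 1 + 216/290 = 1.74483
NF = 10 log₁₀(1.74483) = 2.42 dB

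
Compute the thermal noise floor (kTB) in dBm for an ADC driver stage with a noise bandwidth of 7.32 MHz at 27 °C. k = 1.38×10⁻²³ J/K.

−105.2 dBm

T = 27 °C + 273.15 = 300.15 K
P_n = kTB = 1.38×10⁻²³ × 300.15 × 7.32×10⁶ = 3.03×10⁻¹⁴ W
In dBm: 10 log₁₀(3.03×10⁻¹⁴ / 10⁻³) = −105.2 dBm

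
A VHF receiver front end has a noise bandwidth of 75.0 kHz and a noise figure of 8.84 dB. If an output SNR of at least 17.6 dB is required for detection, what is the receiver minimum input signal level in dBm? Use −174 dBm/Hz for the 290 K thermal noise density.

Sensitivity = −174 + 10 log₁₀(B) + NF + SNR_min
= −174 + 48.75 + 8.84 + 17.6
= −98.81 dBm → −98.8 dBm

−98.8 dBm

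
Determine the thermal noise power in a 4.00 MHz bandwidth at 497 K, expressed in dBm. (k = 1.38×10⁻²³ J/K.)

P_n = kTB = 1.38×10⁻²³ × 497 × 4.00×10⁶ = 2.74×10⁻¹⁴ W
In dBm: 10 log₁₀(2.74×10⁻¹⁴ / 10⁻³) = −105.6 dBm

−105.6 dBm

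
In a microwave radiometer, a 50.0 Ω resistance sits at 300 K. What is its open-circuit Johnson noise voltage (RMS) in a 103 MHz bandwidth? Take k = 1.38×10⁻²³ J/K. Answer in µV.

V_n = √(4kTRB)
4kTRB = 4 × 1.38×10⁻²³ × 300 × 5.00×10¹ × 1.03×10⁸ = 8.53×10⁻¹¹ V²
V_n = √(8.53×10⁻¹¹) = 9.23×10⁻⁶ V = 9.23 µV

9.23 µV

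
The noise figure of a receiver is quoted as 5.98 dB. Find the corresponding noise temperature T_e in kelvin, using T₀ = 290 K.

859 K

F = 10^(5.98/10) = 3.96278
T_e = (F − 1)·T₀ = (3.96278 − 1) × 290 = 859 K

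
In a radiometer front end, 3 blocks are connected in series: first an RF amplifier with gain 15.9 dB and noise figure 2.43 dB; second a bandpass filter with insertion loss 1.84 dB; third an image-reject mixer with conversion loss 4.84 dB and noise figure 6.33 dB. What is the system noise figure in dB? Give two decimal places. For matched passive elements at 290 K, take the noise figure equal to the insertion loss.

2.77 dB

Convert to linear (a loss of L dB is a gain of −L dB): F_i = 10^(NF_i/10), G_i = 10^(G_i,dB/10)
  Stage 1: F_1 = 10^(2.43/10) = 1.750, G_1 = 10^(15.9/10) = 38.90
  Stage 2: F_2 = 10^(1.84/10) = 1.528, G_2 = 10^(−1.84/10) = 0.6546
  Stage 3: F_3 = 10^(6.33/10) = 4.295, G_3 = 10^(−4.84/10) = 0.3281
Friis cascade:
  F = 1.750 + (1.528 − 1)/38.90 + (4.295 − 1)/25.47 = 1.893
NF = 10 log₁₀(1.893) = 2.77 dB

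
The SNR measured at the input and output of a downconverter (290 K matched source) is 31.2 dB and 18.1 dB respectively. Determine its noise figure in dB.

13.1 dB

NF (dB) = SNR_in(dB) − SNR_out(dB) when the source is at T₀
NF = 31.2 − 18.1 = 13.1 dB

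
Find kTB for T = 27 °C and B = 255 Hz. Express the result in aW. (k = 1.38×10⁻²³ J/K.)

T = 27 °C + 273.15 = 300.15 K
P_n = kTB = 1.38×10⁻²³ × 300.15 × 2.55×10² = 1.06×10⁻¹⁸ W = 1.06 aW

1.06 aW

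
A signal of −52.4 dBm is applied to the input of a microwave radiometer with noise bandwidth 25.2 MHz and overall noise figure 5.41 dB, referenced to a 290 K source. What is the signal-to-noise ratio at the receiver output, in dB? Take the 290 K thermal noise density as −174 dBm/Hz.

Noise floor: N = −174 + 10 log₁₀(B) + NF
10 log₁₀(2.52×10⁷) = 74.01 dB
N = −174 + 74.01 + 5.41 = −94.58 dBm
SNR = P_sig − N = −52.4 − (−94.58) = 42.18 dB → 42.2 dB

42.2 dB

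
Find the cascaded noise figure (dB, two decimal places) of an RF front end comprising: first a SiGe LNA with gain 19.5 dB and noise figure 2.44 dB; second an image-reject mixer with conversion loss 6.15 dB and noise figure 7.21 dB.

Convert to linear (a loss of L dB is a gain of −L dB): F_i = 10^(NF_i/10), G_i = 10^(G_i,dB/10)
  Stage 1: F_1 = 10^(2.44/10) = 1.754, G_1 = 10^(19.5/10) = 89.13
  Stage 2: F_2 = 10^(7.21/10) = 5.260, G_2 = 10^(−6.15/10) = 0.2427
Friis cascade:
  F = 1.754 + (5.260 − 1)/89.13 = 1.802
NF = 10 log₁₀(1.802) = 2.56 dB

2.56 dB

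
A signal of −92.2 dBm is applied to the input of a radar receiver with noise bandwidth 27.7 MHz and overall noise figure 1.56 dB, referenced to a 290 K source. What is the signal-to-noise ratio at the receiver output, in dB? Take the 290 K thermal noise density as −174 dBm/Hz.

5.8 dB

Noise floor: N = −174 + 10 log₁₀(B) + NF
10 log₁₀(2.77×10⁷) = 74.42 dB
N = −174 + 74.42 + 1.56 = −98.02 dBm
SNR = P_sig − N = −92.2 − (−98.02) = 5.82 dB → 5.8 dB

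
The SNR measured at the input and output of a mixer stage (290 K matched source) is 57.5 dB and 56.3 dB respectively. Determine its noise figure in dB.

1.2 dB

NF (dB) = SNR_in(dB) − SNR_out(dB) when the source is at T₀
NF = 57.5 − 56.3 = 1.2 dB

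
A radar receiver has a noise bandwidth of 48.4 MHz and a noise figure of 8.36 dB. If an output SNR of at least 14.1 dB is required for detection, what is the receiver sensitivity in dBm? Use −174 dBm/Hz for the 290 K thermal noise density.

−74.7 dBm

Sensitivity = −174 + 10 log₁₀(B) + NF + SNR_min
= −174 + 76.85 + 8.36 + 14.1
= −74.69 dBm → −74.7 dBm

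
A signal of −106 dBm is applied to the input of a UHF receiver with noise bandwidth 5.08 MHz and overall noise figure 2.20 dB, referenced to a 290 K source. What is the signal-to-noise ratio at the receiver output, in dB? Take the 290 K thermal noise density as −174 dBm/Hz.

Noise floor: N = −174 + 10 log₁₀(B) + NF
10 log₁₀(5.08×10⁶) = 67.06 dB
N = −174 + 67.06 + 2.20 = −104.74 dBm
SNR = P_sig − N = −106 − (−104.74) = −1.26 dB → −1.3 dB

−1.3 dB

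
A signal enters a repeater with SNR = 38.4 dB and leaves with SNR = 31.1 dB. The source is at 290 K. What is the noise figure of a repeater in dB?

NF (dB) = SNR_in(dB) − SNR_out(dB) when the source is at T₀
NF = 38.4 − 31.1 = 7.3 dB

7.3 dB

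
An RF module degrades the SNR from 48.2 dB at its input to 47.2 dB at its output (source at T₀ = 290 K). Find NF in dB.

1.0 dB

NF (dB) = SNR_in(dB) − SNR_out(dB) when the source is at T₀
NF = 48.2 − 47.2 = 1.0 dB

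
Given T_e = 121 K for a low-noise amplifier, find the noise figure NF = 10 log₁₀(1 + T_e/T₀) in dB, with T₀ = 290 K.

F = 1 + T_e/T₀ = 1 + 121/290 = 1.41724
NF = 10 log₁₀(1.41724) = 1.51 dB

1.51 dB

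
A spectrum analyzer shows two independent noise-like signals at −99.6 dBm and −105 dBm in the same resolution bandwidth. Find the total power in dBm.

−98.5 dBm

Convert to linear, add, convert back:
P₁ = 1.10×10⁻¹³ W, P₂ = 3.16×10⁻¹⁴ W
P_tot = 1.41×10⁻¹³ W → 10 log₁₀(P_tot / 10⁻³) = −98.5 dBm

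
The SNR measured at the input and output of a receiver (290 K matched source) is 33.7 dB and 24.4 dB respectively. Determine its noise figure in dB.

9.3 dB

NF (dB) = SNR_in(dB) − SNR_out(dB) when the source is at T₀
NF = 33.7 − 24.4 = 9.3 dB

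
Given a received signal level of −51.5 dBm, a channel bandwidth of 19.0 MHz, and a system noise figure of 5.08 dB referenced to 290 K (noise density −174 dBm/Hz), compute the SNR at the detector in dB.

Noise floor: N = −174 + 10 log₁₀(B) + NF
10 log₁₀(1.90×10⁷) = 72.79 dB
N = −174 + 72.79 + 5.08 = −96.13 dBm
SNR = P_sig − N = −51.5 − (−96.13) = 44.63 dB → 44.6 dB

44.6 dB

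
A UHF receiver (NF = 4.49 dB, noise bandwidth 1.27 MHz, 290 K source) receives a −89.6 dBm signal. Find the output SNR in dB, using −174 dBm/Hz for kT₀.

Noise floor: N = −174 + 10 log₁₀(B) + NF
10 log₁₀(1.27×10⁶) = 61.04 dB
N = −174 + 61.04 + 4.49 = −108.47 dBm
SNR = P_sig − N = −89.6 − (−108.47) = 18.87 dB → 18.9 dB

18.9 dB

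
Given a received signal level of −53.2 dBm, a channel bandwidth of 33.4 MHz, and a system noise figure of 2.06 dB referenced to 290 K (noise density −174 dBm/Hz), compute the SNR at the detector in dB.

Noise floor: N = −174 + 10 log₁₀(B) + NF
10 log₁₀(3.34×10⁷) = 75.24 dB
N = −174 + 75.24 + 2.06 = −96.70 dBm
SNR = P_sig − N = −53.2 − (−96.70) = 43.50 dB → 43.5 dB

43.5 dB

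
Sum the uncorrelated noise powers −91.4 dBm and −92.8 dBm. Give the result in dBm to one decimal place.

−89.0 dBm

Convert to linear, add, convert back:
P₁ = 7.24×10⁻¹³ W, P₂ = 5.25×10⁻¹³ W
P_tot = 1.25×10⁻¹² W → 10 log₁₀(P_tot / 10⁻³) = −89.0 dBm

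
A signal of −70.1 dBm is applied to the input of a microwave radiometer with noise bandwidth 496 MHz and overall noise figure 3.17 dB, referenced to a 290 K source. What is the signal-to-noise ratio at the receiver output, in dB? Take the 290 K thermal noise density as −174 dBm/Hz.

Noise floor: N = −174 + 10 log₁₀(B) + NF
10 log₁₀(4.96×10⁸) = 86.95 dB
N = −174 + 86.95 + 3.17 = −83.88 dBm
SNR = P_sig − N = −70.1 − (−83.88) = 13.78 dB → 13.8 dB

13.8 dB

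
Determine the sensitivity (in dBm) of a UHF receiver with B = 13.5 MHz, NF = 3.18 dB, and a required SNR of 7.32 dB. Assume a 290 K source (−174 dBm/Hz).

−92.2 dBm

Sensitivity = −174 + 10 log₁₀(B) + NF + SNR_min
= −174 + 71.3 + 3.18 + 7.32
= −92.20 dBm → −92.2 dBm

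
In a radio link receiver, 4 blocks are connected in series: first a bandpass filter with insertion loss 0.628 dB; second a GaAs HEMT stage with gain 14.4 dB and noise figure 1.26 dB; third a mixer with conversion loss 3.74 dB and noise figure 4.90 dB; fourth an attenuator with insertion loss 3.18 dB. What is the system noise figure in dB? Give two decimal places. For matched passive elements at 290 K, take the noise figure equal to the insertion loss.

2.40 dB

Convert to linear (a loss of L dB is a gain of −L dB): F_i = 10^(NF_i/10), G_i = 10^(G_i,dB/10)
  Stage 1: F_1 = 10^(0.628/10) = 1.156, G_1 = 10^(−0.628/10) = 0.8654
  Stage 2: F_2 = 10^(1.26/10) = 1.337, G_2 = 10^(14.4/10) = 27.54
  Stage 3: F_3 = 10^(4.90/10) = 3.090, G_3 = 10^(−3.74/10) = 0.4227
  Stage 4: F_4 = 10^(3.18/10) = 2.080, G_4 = 10^(−3.18/10) = 0.4808
Friis cascade:
  F = 1.156 + (1.337 − 1)/0.8654 + (3.090 − 1)/23.83 + (2.080 − 1)/10.07 = 1.739
NF = 10 log₁₀(1.739) = 2.40 dB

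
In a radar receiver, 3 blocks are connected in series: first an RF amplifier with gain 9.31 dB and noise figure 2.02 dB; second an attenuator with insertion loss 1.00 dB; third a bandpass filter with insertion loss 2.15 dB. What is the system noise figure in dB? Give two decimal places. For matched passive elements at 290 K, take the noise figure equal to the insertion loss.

Convert to linear (a loss of L dB is a gain of −L dB): F_i = 10^(NF_i/10), G_i = 10^(G_i,dB/10)
  Stage 1: F_1 = 10^(2.02/10) = 1.592, G_1 = 10^(9.31/10) = 8.531
  Stage 2: F_2 = 10^(1.00/10) = 1.259, G_2 = 10^(−1.00/10) = 0.7943
  Stage 3: F_3 = 10^(2.15/10) = 1.641, G_3 = 10^(−2.15/10) = 0.6095
Friis cascade:
  F = 1.592 + (1.259 − 1)/8.531 + (1.641 − 1)/6.776 = 1.717
NF = 10 log₁₀(1.717) = 2.35 dB

2.35 dB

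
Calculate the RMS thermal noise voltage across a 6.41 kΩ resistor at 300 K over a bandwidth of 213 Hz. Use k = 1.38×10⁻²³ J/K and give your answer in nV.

150 nV

V_n = √(4kTRB)
4kTRB = 4 × 1.38×10⁻²³ × 300 × 6.41×10³ × 2.13×10² = 2.26×10⁻¹⁴ V²
V_n = √(2.26×10⁻¹⁴) = 1.50×10⁻⁷ V = 150 nV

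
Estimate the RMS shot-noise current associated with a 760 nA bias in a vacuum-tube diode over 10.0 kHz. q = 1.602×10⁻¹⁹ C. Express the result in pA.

49.3 pA

I_n = √(2qI·B)
2qI·B = 2 × 1.602×10⁻¹⁹ × 7.60×10⁻⁷ × 1.00×10⁴ = 2.44×10⁻²¹ A²
I_n = √(2.44×10⁻²¹) = 4.93×10⁻¹¹ A = 49.3 pA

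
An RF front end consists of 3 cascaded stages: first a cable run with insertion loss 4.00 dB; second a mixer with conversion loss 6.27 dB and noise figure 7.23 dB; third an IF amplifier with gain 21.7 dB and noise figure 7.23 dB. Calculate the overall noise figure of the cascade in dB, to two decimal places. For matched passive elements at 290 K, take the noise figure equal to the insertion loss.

17.70 dB

Convert to linear (a loss of L dB is a gain of −L dB): F_i = 10^(NF_i/10), G_i = 10^(G_i,dB/10)
  Stage 1: F_1 = 10^(4.00/10) = 2.512, G_1 = 10^(−4.00/10) = 0.3981
  Stage 2: F_2 = 10^(7.23/10) = 5.284, G_2 = 10^(−6.27/10) = 0.2360
  Stage 3: F_3 = 10^(7.23/10) = 5.284, G_3 = 10^(21.7/10) = 147.9
Friis cascade:
  F = 2.512 + (5.284 − 1)/0.3981 + (5.284 − 1)/0.09397 = 58.87
NF = 10 log₁₀(58.87) = 17.70 dB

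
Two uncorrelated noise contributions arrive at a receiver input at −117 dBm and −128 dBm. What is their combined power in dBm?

Convert to linear, add, convert back:
P₁ = 2.00×10⁻¹⁵ W, P₂ = 1.58×10⁻¹⁶ W
P_tot = 2.15×10⁻¹⁵ W → 10 log₁₀(P_tot / 10⁻³) = −116.7 dBm

−116.7 dBm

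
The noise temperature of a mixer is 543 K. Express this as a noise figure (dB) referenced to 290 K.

F = 1 + T_e/T₀ = 1 + 543/290 = 2.87241
NF = 10 log₁₀(2.87241) = 4.58 dB

4.58 dB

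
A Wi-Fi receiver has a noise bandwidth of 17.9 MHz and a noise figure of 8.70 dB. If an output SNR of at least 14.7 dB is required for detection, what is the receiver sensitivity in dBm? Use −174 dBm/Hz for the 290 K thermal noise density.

Sensitivity = −174 + 10 log₁₀(B) + NF + SNR_min
= −174 + 72.53 + 8.70 + 14.7
= −78.07 dBm → −78.1 dBm

−78.1 dBm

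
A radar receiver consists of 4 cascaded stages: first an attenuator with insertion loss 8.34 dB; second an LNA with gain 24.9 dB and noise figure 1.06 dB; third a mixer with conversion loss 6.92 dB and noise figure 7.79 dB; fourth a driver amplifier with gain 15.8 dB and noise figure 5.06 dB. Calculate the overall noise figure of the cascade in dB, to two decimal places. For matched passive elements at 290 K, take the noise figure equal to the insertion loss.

9.57 dB

Convert to linear (a loss of L dB is a gain of −L dB): F_i = 10^(NF_i/10), G_i = 10^(G_i,dB/10)
  Stage 1: F_1 = 10^(8.34/10) = 6.823, G_1 = 10^(−8.34/10) = 0.1466
  Stage 2: F_2 = 10^(1.06/10) = 1.276, G_2 = 10^(24.9/10) = 309.0
  Stage 3: F_3 = 10^(7.79/10) = 6.012, G_3 = 10^(−6.92/10) = 0.2032
  Stage 4: F_4 = 10^(5.06/10) = 3.206, G_4 = 10^(15.8/10) = 38.02
Friis cascade:
  F = 6.823 + (1.276 − 1)/0.1466 + (6.012 − 1)/45.29 + (3.206 − 1)/9.204 = 9.060
NF = 10 log₁₀(9.060) = 9.57 dB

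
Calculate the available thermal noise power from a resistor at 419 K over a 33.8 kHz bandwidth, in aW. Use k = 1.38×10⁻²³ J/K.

195 aW

P_n = kTB = 1.38×10⁻²³ × 419 × 3.38×10⁴ = 1.95×10⁻¹⁶ W = 195 aW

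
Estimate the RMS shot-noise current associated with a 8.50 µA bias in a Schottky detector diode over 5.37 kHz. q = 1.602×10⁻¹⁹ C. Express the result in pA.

I_n = √(2qI·B)
2qI·B = 2 × 1.602×10⁻¹⁹ × 8.50×10⁻⁶ × 5.37×10³ = 1.46×10⁻²⁰ A²
I_n = √(1.46×10⁻²⁰) = 1.21×10⁻¹⁰ A = 121 pA

121 pA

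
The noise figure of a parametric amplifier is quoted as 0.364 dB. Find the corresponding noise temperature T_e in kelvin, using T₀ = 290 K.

25.4 K

F = 10^(0.364/10) = 1.08743
T_e = (F − 1)·T₀ = (1.08743 − 1) × 290 = 25.4 K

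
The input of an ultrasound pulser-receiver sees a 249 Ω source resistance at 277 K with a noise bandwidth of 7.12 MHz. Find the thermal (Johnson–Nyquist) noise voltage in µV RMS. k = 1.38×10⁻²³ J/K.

V_n = √(4kTRB)
4kTRB = 4 × 1.38×10⁻²³ × 277 × 2.49×10² × 7.12×10⁶ = 2.71×10⁻¹¹ V²
V_n = √(2.71×10⁻¹¹) = 5.21×10⁻⁶ V = 5.21 µV

5.21 µV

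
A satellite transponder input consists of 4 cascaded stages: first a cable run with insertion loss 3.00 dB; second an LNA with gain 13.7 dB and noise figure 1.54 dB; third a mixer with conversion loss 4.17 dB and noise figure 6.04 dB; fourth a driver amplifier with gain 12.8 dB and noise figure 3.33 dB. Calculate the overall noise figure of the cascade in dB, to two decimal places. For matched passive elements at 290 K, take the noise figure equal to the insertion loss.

Convert to linear (a loss of L dB is a gain of −L dB): F_i = 10^(NF_i/10), G_i = 10^(G_i,dB/10)
  Stage 1: F_1 = 10^(3.00/10) = 1.995, G_1 = 10^(−3.00/10) = 0.5012
  Stage 2: F_2 = 10^(1.54/10) = 1.426, G_2 = 10^(13.7/10) = 23.44
  Stage 3: F_3 = 10^(6.04/10) = 4.018, G_3 = 10^(−4.17/10) = 0.3828
  Stage 4: F_4 = 10^(3.33/10) = 2.153, G_4 = 10^(12.8/10) = 19.05
Friis cascade:
  F = 1.995 + (1.426 − 1)/0.5012 + (4.018 − 1)/11.75 + (2.153 − 1)/4.498 = 3.358
NF = 10 log₁₀(3.358) = 5.26 dB

5.26 dB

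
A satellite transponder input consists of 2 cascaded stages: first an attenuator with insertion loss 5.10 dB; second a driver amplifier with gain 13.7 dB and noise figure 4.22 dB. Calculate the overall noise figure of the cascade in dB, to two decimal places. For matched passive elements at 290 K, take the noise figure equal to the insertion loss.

9.32 dB

Convert to linear (a loss of L dB is a gain of −L dB): F_i = 10^(NF_i/10), G_i = 10^(G_i,dB/10)
  Stage 1: F_1 = 10^(5.10/10) = 3.236, G_1 = 10^(−5.10/10) = 0.3090
  Stage 2: F_2 = 10^(4.22/10) = 2.642, G_2 = 10^(13.7/10) = 23.44
Friis cascade:
  F = 3.236 + (2.642 − 1)/0.3090 = 8.551
NF = 10 log₁₀(8.551) = 9.32 dB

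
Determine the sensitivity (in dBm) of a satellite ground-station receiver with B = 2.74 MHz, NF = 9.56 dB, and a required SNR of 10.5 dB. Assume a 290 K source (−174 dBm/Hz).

−89.6 dBm

Sensitivity = −174 + 10 log₁₀(B) + NF + SNR_min
= −174 + 64.38 + 9.56 + 10.5
= −89.56 dBm → −89.6 dBm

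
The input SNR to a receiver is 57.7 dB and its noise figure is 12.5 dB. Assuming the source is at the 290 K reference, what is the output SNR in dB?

By definition F = SNR_in/SNR_out, so in dB: SNR_out = SNR_in − NF
SNR_out = 57.7 − 12.5 = 45.2 dB

45.2 dB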